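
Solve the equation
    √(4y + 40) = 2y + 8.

y = -1

Square both sides: 4y + 40 = (2y + 8)².
Expand and rearrange: 4y² + 28y + 24 = 0.
Solving gives y = -1 or y = -6.
Check each candidate in the original equation:
  y = -1: √(36) = 6, while 2y + 8 = 6 — valid.
  y = -6: √(16) = 4, while 2y + 8 = -4 — extraneous.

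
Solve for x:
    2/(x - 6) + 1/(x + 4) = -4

Multiply both sides by (x - 6)(x + 4):
2(x + 4) + (x - 6) = -4(x - 6)(x + 4).
Expand and collect terms: -4x² + 5x + 94 = 0.
By the quadratic formula, x = (-5 ± √1529) / -8, so x ≈ -4.2628 or x ≈ 5.5128.
Neither value makes a denominator zero (x ≠ 6, x ≠ -4), so both are valid.

x = -4.2628 or x = 5.5128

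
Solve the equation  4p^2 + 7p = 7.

Rearrange to standard form: 4p^2 + 7p - 7 = 0.
Discriminant: (7)^2 - 4*4*(-7) = 161.
Quadratic formula: p = (-7 +/- sqrt(161)) / 8.
So p = -7/8 + sqrt(161)/8 ~= 0.7111 or p = -sqrt(161)/8 - 7/8 ~= -2.4611.

p = -2.4611 or p = 0.7111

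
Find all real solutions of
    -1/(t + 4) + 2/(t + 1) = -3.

Multiply both sides by (t + 4)(t + 1):
-(t + 1) + 2(t + 4) = -3(t + 4)(t + 1).
Expand and collect terms: -3t² - 16t - 19 = 0.
By the quadratic formula, t = (16 ± √28) / -6, so t ≈ -3.5486 or t ≈ -1.7847.
Neither value makes a denominator zero (t ≠ -4, t ≠ -1), so both are valid.

t = -3.5486 or t = -1.7847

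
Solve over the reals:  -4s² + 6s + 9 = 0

Discriminant: (6)² − 4·(-4)·9 = 180.
Quadratic formula: s = (-6 ± √180) / (-8).
So s = 3/4 - 3·√(5)/4 ≈ -0.9271 or s = 3/4 + 3·√(5)/4 ≈ 2.4271.

s = -0.9271 or s = 2.4271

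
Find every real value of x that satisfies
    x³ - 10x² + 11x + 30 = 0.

x = -1.217 or x = 3 or x = 8.217

Possible rational roots are divisors of 30. Testing x = 3 gives 0, so (x - 3) is a factor.
Divide: x³ - 10x² + 11x + 30 = (x - 3)(x² - 7x - 10).
Apply the quadratic formula to x² - 7x - 10 = 0: x = (7 ± √89)/2, i.e. x ≈ 8.217 or x ≈ -1.217.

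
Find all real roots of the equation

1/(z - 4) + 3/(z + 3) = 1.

Multiply both sides by (z - 4)(z + 3):
(z + 3) + 3(z - 4) = (z - 4)(z + 3).
Expand and collect terms: z^2 - 5z - 3 = 0.
By the quadratic formula, z = (5 +/- sqrt(37)) / 2, so z ~= 5.5414 or z ~= -0.5414.
Neither value makes a denominator zero (z != 4, z != -3), so both are valid.

z = -0.5414 or z = 5.5414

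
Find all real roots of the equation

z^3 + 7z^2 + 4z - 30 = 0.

Possible rational roots are divisors of -30. Testing z = -5 gives 0, so (z + 5) is a factor.
Divide: z^3 + 7z^2 + 4z - 30 = (z + 5)(z^2 + 2z - 6).
Apply the quadratic formula to z^2 + 2z - 6 = 0: z = (-2 +/- sqrt(28))/2, i.e. z ~= 1.6458 or z ~= -3.6458.

z = -5 or z = -3.6458 or z = 1.6458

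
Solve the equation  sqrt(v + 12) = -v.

v = -3

Square both sides: v + 12 = (-v)^2.
Expand and rearrange: v^2 - v - 12 = 0.
Solving gives v = 4 or v = -3.
Check each candidate in the original equation:
  v = 4: sqrt(16) = 4, while -v = -4 — extraneous.
  v = -3: sqrt(9) = 3, while -v = 3 — valid.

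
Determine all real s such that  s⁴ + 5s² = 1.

s = -0.4388 or s = 0.4388

Let u = s². The equation becomes u² + 5u - 1 = 0.
By the quadratic formula, u = -5/2 + √(29)/2 or u = -√(29)/2 - 5/2.
s² = -5/2 + √(29)/2 gives s = ±√(-5/2 + √(29)/2) ≈ ±0.4388.
s² = -√(29)/2 - 5/2 < 0 has no real solution.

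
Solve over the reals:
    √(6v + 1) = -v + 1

Square both sides: 6v + 1 = (-v + 1)².
Expand and rearrange: v² - 8v = 0.
Solving gives v = 8 or v = 0.
Check each candidate in the original equation:
  v = 8: √(49) = 7, while -v + 1 = -7 — extraneous.
  v = 0: √(1) = 1, while -v + 1 = 1 — valid.

v = 0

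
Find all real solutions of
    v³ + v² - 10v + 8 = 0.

v = -4 or v = 1 or v = 2

Possible rational roots are divisors of 8. Testing v = -4 gives 0, so (v + 4) is a factor.
Divide: v³ + v² - 10v + 8 = (v + 4)(v² - 3v + 2).
Factor the quadratic: v = 2 or v = 1.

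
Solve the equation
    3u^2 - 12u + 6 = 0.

u = 0.5858 or u = 3.4142

Discriminant: (-12)^2 - 4*3*6 = 72.
Quadratic formula: u = (12 +/- sqrt(72)) / 6.
So u = sqrt(2) + 2 ~= 3.4142 or u = 2 - sqrt(2) ~= 0.5858.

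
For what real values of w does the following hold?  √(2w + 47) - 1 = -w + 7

w = 1

Isolate the radical: √(2w + 47) = -w + 8.
Square both sides: 2w + 47 = (-w + 8)².
Expand and rearrange: w² - 18w + 17 = 0.
Solving gives w = 17 or w = 1.
Check each candidate in the original equation:
  w = 17: √(81) = 9, while -w + 8 = -9 — extraneous.
  w = 1: √(49) = 7, while -w + 8 = 7 — valid.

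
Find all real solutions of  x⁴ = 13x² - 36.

x = -3 or x = -2 or x = 2 or x = 3

Let u = x². The equation becomes u² - 13u + 36 = 0.
Factor: (u - 4)(u - 9) = 0, so u = 4 or u = 9.
x² = 4 gives x = ±2.
x² = 9 gives x = ±3.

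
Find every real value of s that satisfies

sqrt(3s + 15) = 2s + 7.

s = -2

Square both sides: 3s + 15 = (2s + 7)^2.
Expand and rearrange: 4s^2 + 25s + 34 = 0.
Solving gives s = -2 or s = -4.25.
Check each candidate in the original equation:
  s = -2: sqrt(9) = 3, while 2s + 7 = 3 — valid.
  s = -4.25: sqrt(2.25) = 1.5, while 2s + 7 = -1.5 — extraneous.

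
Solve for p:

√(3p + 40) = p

p = 8

Square both sides: 3p + 40 = (p)².
Expand and rearrange: p² - 3p - 40 = 0.
Solving gives p = 8 or p = -5.
Check each candidate in the original equation:
  p = 8: √(64) = 8, while p = 8 — valid.
  p = -5: √(25) = 5, while p = -5 — extraneous.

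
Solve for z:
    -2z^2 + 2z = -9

z = -1.6794 or z = 2.6794

Rearrange to standard form: -2z^2 + 2z + 9 = 0.
Discriminant: (2)^2 - 4*(-2)*9 = 76.
Quadratic formula: z = (-2 +/- sqrt(76)) / (-4).
So z = 1/2 - sqrt(19)/2 ~= -1.6794 or z = 1/2 + sqrt(19)/2 ~= 2.6794.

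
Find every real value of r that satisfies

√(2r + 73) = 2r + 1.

Square both sides: 2r + 73 = (2r + 1)².
Expand and rearrange: 4r² + 2r - 72 = 0.
Solving gives r = 4 or r = -4.5.
Check each candidate in the original equation:
  r = 4: √(81) = 9, while 2r + 1 = 9 — valid.
  r = -4.5: √(64) = 8, while 2r + 1 = -8 — extraneous.

r = 4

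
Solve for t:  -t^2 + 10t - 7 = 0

t = 0.7574 or t = 9.2426

Discriminant: (10)^2 - 4*(-1)*(-7) = 72.
Quadratic formula: t = (-10 +/- sqrt(72)) / (-2).
So t = 5 - 3*sqrt(2) ~= 0.7574 or t = 3*sqrt(2) + 5 ~= 9.2426.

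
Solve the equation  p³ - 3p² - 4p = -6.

p = -1.6458 or p = 1 or p = 3.6458

Rearrange: p³ - 3p² - 4p + 6 = 0.
Possible rational roots are divisors of 6. Testing p = 1 gives 0, so (p - 1) is a factor.
Divide: p³ - 3p² - 4p + 6 = (p - 1)(p² - 2p - 6).
Apply the quadratic formula to p² - 2p - 6 = 0: p = (2 ± √28)/2, i.e. p ≈ 3.6458 or p ≈ -1.6458.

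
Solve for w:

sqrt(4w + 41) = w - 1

w = 10

Square both sides: 4w + 41 = (w - 1)^2.
Expand and rearrange: w^2 - 6w - 40 = 0.
Solving gives w = 10 or w = -4.
Check each candidate in the original equation:
  w = 10: sqrt(81) = 9, while w - 1 = 9 — valid.
  w = -4: sqrt(25) = 5, while w - 1 = -5 — extraneous.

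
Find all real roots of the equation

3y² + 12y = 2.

y = -4.1602 or y = 0.1602

Rearrange to standard form: 3y² + 12y - 2 = 0.
Discriminant: (12)² − 4·3·(-2) = 168.
Quadratic formula: y = (-12 ± √168) / 6.
So y = -2 + √(42)/3 ≈ 0.1602 or y = -√(42)/3 - 2 ≈ -4.1602.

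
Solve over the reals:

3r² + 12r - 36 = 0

r = -6 or r = 2

Factor: 3(r + 6)(r - 2) = 0.
So r = -6 or r = 2.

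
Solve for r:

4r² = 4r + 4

Rearrange to standard form: 4r² - 4r - 4 = 0.
Discriminant: (-4)² − 4·4·(-4) = 80.
Quadratic formula: r = (4 ± √80) / 8.
So r = 1/2 + √(5)/2 ≈ 1.618 or r = 1/2 - √(5)/2 ≈ -0.618.

r = -0.618 or r = 1.618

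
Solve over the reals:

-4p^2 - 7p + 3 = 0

Discriminant: (-7)^2 - 4*(-4)*3 = 97.
Quadratic formula: p = (7 +/- sqrt(97)) / (-8).
So p = -sqrt(97)/8 - 7/8 ~= -2.1061 or p = -7/8 + sqrt(97)/8 ~= 0.3561.

p = -2.1061 or p = 0.3561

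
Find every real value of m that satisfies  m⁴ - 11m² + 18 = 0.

m = -3 or m = -1.4142 or m = 1.4142 or m = 3

Let u = m². The equation becomes u² - 11u + 18 = 0.
Factor: (u - 9)(u - 2) = 0, so u = 9 or u = 2.
m² = 9 gives m = ±3.
m² = 2 gives m = ±√(2) ≈ ±1.4142.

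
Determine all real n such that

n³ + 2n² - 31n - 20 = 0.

Possible rational roots are divisors of -20. Testing n = 5 gives 0, so (n - 5) is a factor.
Divide: n³ + 2n² - 31n - 20 = (n - 5)(n² + 7n + 4).
Apply the quadratic formula to n² + 7n + 4 = 0: n = (-7 ± √33)/2, i.e. n ≈ -0.6277 or n ≈ -6.3723.

n = -6.3723 or n = -0.6277 or n = 5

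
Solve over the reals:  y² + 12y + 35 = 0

Factor: (y + 7)(y + 5) = 0.
So y = -7 or y = -5.

y = -7 or y = -5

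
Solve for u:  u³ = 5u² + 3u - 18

Rearrange: u³ - 5u² - 3u + 18 = 0.
Possible rational roots are divisors of 18. Testing u = 2 gives 0, so (u - 2) is a factor.
Divide: u³ - 5u² - 3u + 18 = (u - 2)(u² - 3u - 9).
Apply the quadratic formula to u² - 3u - 9 = 0: u = (3 ± √45)/2, i.e. u ≈ 4.8541 or u ≈ -1.8541.

u = -1.8541 or u = 2 or u = 4.8541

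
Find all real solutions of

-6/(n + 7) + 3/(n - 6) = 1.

n = -12.1489 or n = 8.1489

Multiply both sides by (n + 7)(n - 6):
-6(n - 6) + 3(n + 7) = (n + 7)(n - 6).
Expand and collect terms: n² + 4n - 99 = 0.
By the quadratic formula, n = (-4 ± √412) / 2, so n ≈ 8.1489 or n ≈ -12.1489.
Neither value makes a denominator zero (n ≠ -7, n ≠ 6), so both are valid.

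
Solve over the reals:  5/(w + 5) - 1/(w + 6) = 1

w = -6.1926 or w = -0.8074

Multiply both sides by (w + 5)(w + 6):
5(w + 6) - (w + 5) = (w + 5)(w + 6).
Expand and collect terms: w^2 + 7w + 5 = 0.
By the quadratic formula, w = (-7 +/- sqrt(29)) / 2, so w ~= -0.8074 or w ~= -6.1926.
Neither value makes a denominator zero (w != -5, w != -6), so both are valid.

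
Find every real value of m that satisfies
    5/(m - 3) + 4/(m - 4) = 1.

m = 3.5279 or m = 12.4721

Multiply both sides by (m - 3)(m - 4):
5(m - 4) + 4(m - 3) = (m - 3)(m - 4).
Expand and collect terms: m² - 16m + 44 = 0.
By the quadratic formula, m = (16 ± √80) / 2, so m ≈ 12.4721 or m ≈ 3.5279.
Neither value makes a denominator zero (m ≠ 3, m ≠ 4), so both are valid.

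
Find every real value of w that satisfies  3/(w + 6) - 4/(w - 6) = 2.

w = -4.131 or w = 3.631

Multiply both sides by (w + 6)(w - 6):
3(w - 6) - 4(w + 6) = 2(w + 6)(w - 6).
Expand and collect terms: 2w² + w - 30 = 0.
By the quadratic formula, w = (-1 ± √241) / 4, so w ≈ 3.631 or w ≈ -4.131.
Neither value makes a denominator zero (w ≠ -6, w ≠ 6), so both are valid.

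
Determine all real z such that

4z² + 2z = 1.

Rearrange to standard form: 4z² + 2z - 1 = 0.
Discriminant: (2)² − 4·4·(-1) = 20.
Quadratic formula: z = (-2 ± √20) / 8.
So z = -1/4 + √(5)/4 ≈ 0.309 or z = -√(5)/4 - 1/4 ≈ -0.809.

z = -0.809 or z = 0.309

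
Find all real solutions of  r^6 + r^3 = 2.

Let u = r^3. The equation becomes u^2 + u - 2 = 0.
Factor: (u + 2)(u - 1) = 0, so u = -2 or u = 1.
r^3 = -2 gives r = -(2)^(1/3) ~= -1.2599.
r^3 = 1 gives r = 1.

r = -1.2599 or r = 1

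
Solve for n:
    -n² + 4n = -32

Bring every term to one side: -n² + 4n + 32 = 0.
Factor: -1(n - 8)(n + 4) = 0.
So n = 8 or n = -4.

n = -4 or n = 8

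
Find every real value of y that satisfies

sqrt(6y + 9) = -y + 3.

y = 0

Square both sides: 6y + 9 = (-y + 3)^2.
Expand and rearrange: y^2 - 12y = 0.
Solving gives y = 12 or y = 0.
Check each candidate in the original equation:
  y = 12: sqrt(81) = 9, while -y + 3 = -9 — extraneous.
  y = 0: sqrt(9) = 3, while -y + 3 = 3 — valid.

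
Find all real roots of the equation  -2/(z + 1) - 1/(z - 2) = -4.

Multiply both sides by (z + 1)(z - 2):
-2(z - 2) - (z + 1) = -4(z + 1)(z - 2).
Expand and collect terms: -4z^2 + 7z + 5 = 0.
By the quadratic formula, z = (-7 +/- sqrt(129)) / -8, so z ~= -0.5447 or z ~= 2.2947.
Neither value makes a denominator zero (z != -1, z != 2), so both are valid.

z = -0.5447 or z = 2.2947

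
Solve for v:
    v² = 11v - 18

Bring every term to one side: v² - 11v + 18 = 0.
Factor: (v - 2)(v - 9) = 0.
So v = 2 or v = 9.

v = 2 or v = 9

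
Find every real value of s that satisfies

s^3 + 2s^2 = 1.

s = -1.618 or s = -1 or s = 0.618

Rearrange: s^3 + 2s^2 - 1 = 0.
Possible rational roots are divisors of -1. Testing s = -1 gives 0, so (s + 1) is a factor.
Divide: s^3 + 2s^2 - 1 = (s + 1)(s^2 + s - 1).
Apply the quadratic formula to s^2 + s - 1 = 0: s = (-1 +/- sqrt(5))/2, i.e. s ~= 0.618 or s ~= -1.618.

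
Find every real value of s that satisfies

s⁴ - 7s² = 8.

s = -2.8284 or s = 2.8284

Let u = s². The equation becomes u² - 7u - 8 = 0.
Factor: (u - 8)(u + 1) = 0, so u = 8 or u = -1.
s² = 8 gives s = ±2·√(2) ≈ ±2.8284.
s² = -1 < 0 has no real solution.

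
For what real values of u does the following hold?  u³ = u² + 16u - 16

u = -4 or u = 1 or u = 4

Rearrange: u³ - u² - 16u + 16 = 0.
Possible rational roots are divisors of 16. Testing u = 4 gives 0, so (u - 4) is a factor.
Divide: u³ - u² - 16u + 16 = (u - 4)(u² + 3u - 4).
Factor the quadratic: u = 1 or u = -4.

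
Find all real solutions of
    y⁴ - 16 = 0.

y = -2 or y = 2

Let u = y². The equation becomes u² - 16 = 0.
Factor: (u - 4)(u + 4) = 0, so u = 4 or u = -4.
y² = 4 gives y = ±2.
y² = -4 < 0 has no real solution.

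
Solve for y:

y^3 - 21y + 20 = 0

Possible rational roots are divisors of 20. Testing y = 4 gives 0, so (y - 4) is a factor.
Divide: y^3 - 21y + 20 = (y - 4)(y^2 + 4y - 5).
Factor the quadratic: y = 1 or y = -5.

y = -5 or y = 1 or y = 4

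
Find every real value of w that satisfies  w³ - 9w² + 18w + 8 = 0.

Possible rational roots are divisors of 8. Testing w = 4 gives 0, so (w - 4) is a factor.
Divide: w³ - 9w² + 18w + 8 = (w - 4)(w² - 5w - 2).
Apply the quadratic formula to w² - 5w - 2 = 0: w = (5 ± √33)/2, i.e. w ≈ 5.3723 or w ≈ -0.3723.

w = -0.3723 or w = 4 or w = 5.3723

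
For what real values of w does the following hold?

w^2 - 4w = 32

Bring every term to one side: w^2 - 4w - 32 = 0.
Factor: (w + 4)(w - 8) = 0.
So w = -4 or w = 8.

w = -4 or w = 8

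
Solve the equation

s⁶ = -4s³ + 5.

s = -1.71 or s = 1

Let u = s³. The equation becomes u² + 4u - 5 = 0.
Factor: (u - 1)(u + 5) = 0, so u = 1 or u = -5.
s³ = 1 gives s = 1.
s³ = -5 gives s = -∛(5) ≈ -1.71.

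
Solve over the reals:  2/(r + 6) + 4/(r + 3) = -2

r = -7.7321 or r = -4.2679

Multiply both sides by (r + 6)(r + 3):
2(r + 3) + 4(r + 6) = -2(r + 6)(r + 3).
Expand and collect terms: -2r^2 - 24r - 66 = 0.
By the quadratic formula, r = (24 +/- sqrt(48)) / -4, so r ~= -7.7321 or r ~= -4.2679.
Neither value makes a denominator zero (r != -6, r != -3), so both are valid.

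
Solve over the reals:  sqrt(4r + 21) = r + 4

r = 1

Square both sides: 4r + 21 = (r + 4)^2.
Expand and rearrange: r^2 + 4r - 5 = 0.
Solving gives r = 1 or r = -5.
Check each candidate in the original equation:
  r = 1: sqrt(25) = 5, while r + 4 = 5 — valid.
  r = -5: sqrt(1) = 1, while r + 4 = -1 — extraneous.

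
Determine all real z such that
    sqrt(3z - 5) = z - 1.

z = 2 or z = 3

Square both sides: 3z - 5 = (z - 1)^2.
Expand and rearrange: z^2 - 5z + 6 = 0.
Solving gives z = 3 or z = 2.
Check each candidate in the original equation:
  z = 3: sqrt(4) = 2, while z - 1 = 2 — valid.
  z = 2: sqrt(1) = 1, while z - 1 = 1 — valid.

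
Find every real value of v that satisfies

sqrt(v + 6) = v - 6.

v = 10

Square both sides: v + 6 = (v - 6)^2.
Expand and rearrange: v^2 - 13v + 30 = 0.
Solving gives v = 10 or v = 3.
Check each candidate in the original equation:
  v = 10: sqrt(16) = 4, while v - 6 = 4 — valid.
  v = 3: sqrt(9) = 3, while v - 6 = -3 — extraneous.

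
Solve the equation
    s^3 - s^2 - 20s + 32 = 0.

s = -4.7016 or s = 1.7016 or s = 4

Possible rational roots are divisors of 32. Testing s = 4 gives 0, so (s - 4) is a factor.
Divide: s^3 - s^2 - 20s + 32 = (s - 4)(s^2 + 3s - 8).
Apply the quadratic formula to s^2 + 3s - 8 = 0: s = (-3 +/- sqrt(41))/2, i.e. s ~= 1.7016 or s ~= -4.7016.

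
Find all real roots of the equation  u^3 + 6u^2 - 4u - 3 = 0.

u = -6.5414 or u = -0.4586 or u = 1

Possible rational roots are divisors of -3. Testing u = 1 gives 0, so (u - 1) is a factor.
Divide: u^3 + 6u^2 - 4u - 3 = (u - 1)(u^2 + 7u + 3).
Apply the quadratic formula to u^2 + 7u + 3 = 0: u = (-7 +/- sqrt(37))/2, i.e. u ~= -0.4586 or u ~= -6.5414.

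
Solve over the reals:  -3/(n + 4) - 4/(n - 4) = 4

n = -4.8456 or n = 3.0956

Multiply both sides by (n + 4)(n - 4):
-3(n - 4) - 4(n + 4) = 4(n + 4)(n - 4).
Expand and collect terms: 4n^2 + 7n - 60 = 0.
By the quadratic formula, n = (-7 +/- sqrt(1009)) / 8, so n ~= 3.0956 or n ~= -4.8456.
Neither value makes a denominator zero (n != -4, n != 4), so both are valid.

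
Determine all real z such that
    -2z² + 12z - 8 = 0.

z = 0.7639 or z = 5.2361

Discriminant: (12)² − 4·(-2)·(-8) = 80.
Quadratic formula: z = (-12 ± √80) / (-4).
So z = 3 - √(5) ≈ 0.7639 or z = √(5) + 3 ≈ 5.2361.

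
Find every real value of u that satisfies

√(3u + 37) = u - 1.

Square both sides: 3u + 37 = (u - 1)².
Expand and rearrange: u² - 5u - 36 = 0.
Solving gives u = 9 or u = -4.
Check each candidate in the original equation:
  u = 9: √(64) = 8, while u - 1 = 8 — valid.
  u = -4: √(25) = 5, while u - 1 = -5 — extraneous.

u = 9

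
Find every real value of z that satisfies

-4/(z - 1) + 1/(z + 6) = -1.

Multiply both sides by (z - 1)(z + 6):
-4(z + 6) + (z - 1) = -(z - 1)(z + 6).
Expand and collect terms: -z^2 - 2z + 31 = 0.
By the quadratic formula, z = (2 +/- sqrt(128)) / -2, so z ~= -6.6569 or z ~= 4.6569.
Neither value makes a denominator zero (z != 1, z != -6), so both are valid.

z = -6.6569 or z = 4.6569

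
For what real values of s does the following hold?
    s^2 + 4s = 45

s = -9 or s = 5

Bring every term to one side: s^2 + 4s - 45 = 0.
Factor: (s - 5)(s + 9) = 0.
So s = 5 or s = -9.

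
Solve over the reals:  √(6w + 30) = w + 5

Square both sides: 6w + 30 = (w + 5)².
Expand and rearrange: w² + 4w - 5 = 0.
Solving gives w = 1 or w = -5.
Check each candidate in the original equation:
  w = 1: √(36) = 6, while w + 5 = 6 — valid.
  w = -5: √(0) = 0, while w + 5 = 0 — valid.

w = -5 or w = 1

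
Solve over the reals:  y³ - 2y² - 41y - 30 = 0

Possible rational roots are divisors of -30. Testing y = -5 gives 0, so (y + 5) is a factor.
Divide: y³ - 2y² - 41y - 30 = (y + 5)(y² - 7y - 6).
Apply the quadratic formula to y² - 7y - 6 = 0: y = (7 ± √73)/2, i.e. y ≈ 7.772 or y ≈ -0.772.

y = -5 or y = -0.772 or y = 7.772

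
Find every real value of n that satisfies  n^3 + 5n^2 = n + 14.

Rearrange: n^3 + 5n^2 - n - 14 = 0.
Possible rational roots are divisors of -14. Testing n = -2 gives 0, so (n + 2) is a factor.
Divide: n^3 + 5n^2 - n - 14 = (n + 2)(n^2 + 3n - 7).
Apply the quadratic formula to n^2 + 3n - 7 = 0: n = (-3 +/- sqrt(37))/2, i.e. n ~= 1.5414 or n ~= -4.5414.

n = -4.5414 or n = -2 or n = 1.5414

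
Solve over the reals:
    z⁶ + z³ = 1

Let u = z³. The equation becomes u² + u - 1 = 0.
By the quadratic formula, u = -1/2 + √(5)/2 or u = -√(5)/2 - 1/2.
z³ = -1/2 + √(5)/2 gives z = ∛(-1/2 + √(5)/2) ≈ 0.8518.
z³ = -√(5)/2 - 1/2 gives z = -∛(1/2 + √(5)/2) ≈ -1.174.

z = -1.174 or z = 0.8518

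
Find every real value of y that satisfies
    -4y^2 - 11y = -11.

Rearrange to standard form: -4y^2 - 11y + 11 = 0.
Discriminant: (-11)^2 - 4*(-4)*11 = 297.
Quadratic formula: y = (11 +/- sqrt(297)) / (-8).
So y = -3*sqrt(33)/8 - 11/8 ~= -3.5292 or y = -11/8 + 3*sqrt(33)/8 ~= 0.7792.

y = -3.5292 or y = 0.7792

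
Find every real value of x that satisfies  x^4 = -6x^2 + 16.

Let u = x^2. The equation becomes u^2 + 6u - 16 = 0.
Factor: (u + 8)(u - 2) = 0, so u = -8 or u = 2.
x^2 = -8 < 0 has no real solution.
x^2 = 2 gives x = +/-sqrt(2) ~= +/-1.4142.

x = -1.4142 or x = 1.4142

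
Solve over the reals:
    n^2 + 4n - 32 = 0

Factor: (n - 4)(n + 8) = 0.
So n = 4 or n = -8.

n = -8 or n = 4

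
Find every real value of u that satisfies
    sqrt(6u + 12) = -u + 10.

u = 4

Square both sides: 6u + 12 = (-u + 10)^2.
Expand and rearrange: u^2 - 26u + 88 = 0.
Solving gives u = 22 or u = 4.
Check each candidate in the original equation:
  u = 22: sqrt(144) = 12, while -u + 10 = -12 — extraneous.
  u = 4: sqrt(36) = 6, while -u + 10 = 6 — valid.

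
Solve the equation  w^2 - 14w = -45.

Bring every term to one side: w^2 - 14w + 45 = 0.
Factor: (w - 5)(w - 9) = 0.
So w = 5 or w = 9.

w = 5 or w = 9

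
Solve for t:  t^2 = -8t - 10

t = -6.4495 or t = -1.5505

Rearrange to standard form: t^2 + 8t + 10 = 0.
Discriminant: (8)^2 - 4*1*10 = 24.
Quadratic formula: t = (-8 +/- sqrt(24)) / 2.
So t = -4 + sqrt(6) ~= -1.5505 or t = -4 - sqrt(6) ~= -6.4495.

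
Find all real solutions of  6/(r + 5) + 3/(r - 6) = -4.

r = -6.595 or r = 5.345

Multiply both sides by (r + 5)(r - 6):
6(r - 6) + 3(r + 5) = -4(r + 5)(r - 6).
Expand and collect terms: -4r² - 5r + 141 = 0.
By the quadratic formula, r = (5 ± √2281) / -8, so r ≈ -6.595 or r ≈ 5.345.
Neither value makes a denominator zero (r ≠ -5, r ≠ 6), so both are valid.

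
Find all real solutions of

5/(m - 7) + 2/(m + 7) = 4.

Multiply both sides by (m - 7)(m + 7):
5(m + 7) + 2(m - 7) = 4(m - 7)(m + 7).
Expand and collect terms: 4m² - 7m - 217 = 0.
By the quadratic formula, m = (7 ± √3521) / 8, so m ≈ 8.2923 or m ≈ -6.5423.
Neither value makes a denominator zero (m ≠ 7, m ≠ -7), so both are valid.

m = -6.5423 or m = 8.2923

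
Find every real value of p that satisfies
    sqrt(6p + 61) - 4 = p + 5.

p = -2

Isolate the radical: sqrt(6p + 61) = p + 9.
Square both sides: 6p + 61 = (p + 9)^2.
Expand and rearrange: p^2 + 12p + 20 = 0.
Solving gives p = -2 or p = -10.
Check each candidate in the original equation:
  p = -2: sqrt(49) = 7, while p + 9 = 7 — valid.
  p = -10: sqrt(1) = 1, while p + 9 = -1 — extraneous.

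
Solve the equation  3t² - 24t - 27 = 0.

Factor: 3(t + 1)(t - 9) = 0.
So t = -1 or t = 9.

t = -1 or t = 9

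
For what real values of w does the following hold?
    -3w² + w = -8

Rearrange to standard form: -3w² + w + 8 = 0.
Discriminant: (1)² − 4·(-3)·8 = 97.
Quadratic formula: w = (-1 ± √97) / (-6).
So w = 1/6 - √(97)/6 ≈ -1.4748 or w = 1/6 + √(97)/6 ≈ 1.8081.

w = -1.4748 or w = 1.8081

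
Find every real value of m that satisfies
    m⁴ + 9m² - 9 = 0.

Let u = m². The equation becomes u² + 9u - 9 = 0.
By the quadratic formula, u = -9/2 + 3·√(13)/2 or u = -3·√(13)/2 - 9/2.
m² = -9/2 + 3·√(13)/2 gives m = ±√(-9/2 + 3·√(13)/2) ≈ ±0.9531.
m² = -3·√(13)/2 - 9/2 < 0 has no real solution.

m = -0.9531 or m = 0.9531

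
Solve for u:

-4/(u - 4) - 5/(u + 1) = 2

u = -4.2944 or u = 2.7944

Multiply both sides by (u - 4)(u + 1):
-4(u + 1) - 5(u - 4) = 2(u - 4)(u + 1).
Expand and collect terms: 2u² + 3u - 24 = 0.
By the quadratic formula, u = (-3 ± √201) / 4, so u ≈ 2.7944 or u ≈ -4.2944.
Neither value makes a denominator zero (u ≠ 4, u ≠ -1), so both are valid.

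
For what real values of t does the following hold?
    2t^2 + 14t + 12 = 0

Factor: 2(t + 6)(t + 1) = 0.
So t = -6 or t = -1.

t = -6 or t = -1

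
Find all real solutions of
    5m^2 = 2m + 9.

Rearrange to standard form: 5m^2 - 2m - 9 = 0.
Discriminant: (-2)^2 - 4*5*(-9) = 184.
Quadratic formula: m = (2 +/- sqrt(184)) / 10.
So m = 1/5 + sqrt(46)/5 ~= 1.5565 or m = 1/5 - sqrt(46)/5 ~= -1.1565.

m = -1.1565 or m = 1.5565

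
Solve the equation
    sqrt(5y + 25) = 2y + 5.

Square both sides: 5y + 25 = (2y + 5)^2.
Expand and rearrange: 4y^2 + 15y = 0.
Solving gives y = 0 or y = -3.75.
Check each candidate in the original equation:
  y = 0: sqrt(25) = 5, while 2y + 5 = 5 — valid.
  y = -3.75: sqrt(6.25) = 2.5, while 2y + 5 = -2.5 — extraneous.

y = 0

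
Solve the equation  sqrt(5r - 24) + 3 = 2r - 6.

Isolate the radical: sqrt(5r - 24) = 2r - 9.
Square both sides: 5r - 24 = (2r - 9)^2.
Expand and rearrange: 4r^2 - 41r + 105 = 0.
Solving gives r = 5.25 or r = 5.
Check each candidate in the original equation:
  r = 5.25: sqrt(2.25) = 1.5, while 2r - 9 = 1.5 — valid.
  r = 5: sqrt(1) = 1, while 2r - 9 = 1 — valid.

r = 5 or r = 5.25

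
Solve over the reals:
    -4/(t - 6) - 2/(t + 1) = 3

Multiply both sides by (t - 6)(t + 1):
-4(t + 1) - 2(t - 6) = 3(t - 6)(t + 1).
Expand and collect terms: 3t² - 9t - 26 = 0.
By the quadratic formula, t = (9 ± √393) / 6, so t ≈ 4.804 or t ≈ -1.804.
Neither value makes a denominator zero (t ≠ 6, t ≠ -1), so both are valid.

t = -1.804 or t = 4.804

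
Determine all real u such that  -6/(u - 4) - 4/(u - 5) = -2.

u = 4.5505 or u = 9.4495

Multiply both sides by (u - 4)(u - 5):
-6(u - 5) - 4(u - 4) = -2(u - 4)(u - 5).
Expand and collect terms: -2u^2 + 28u - 86 = 0.
By the quadratic formula, u = (-28 +/- sqrt(96)) / -4, so u ~= 4.5505 or u ~= 9.4495.
Neither value makes a denominator zero (u != 4, u != 5), so both are valid.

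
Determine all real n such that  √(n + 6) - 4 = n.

Isolate the radical: √(n + 6) = n + 4.
Square both sides: n + 6 = (n + 4)².
Expand and rearrange: n² + 7n + 10 = 0.
Solving gives n = -2 or n = -5.
Check each candidate in the original equation:
  n = -2: √(4) = 2, while n + 4 = 2 — valid.
  n = -5: √(1) = 1, while n + 4 = -1 — extraneous.

n = -2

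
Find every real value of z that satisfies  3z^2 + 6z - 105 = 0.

Factor: 3(z + 7)(z - 5) = 0.
So z = -7 or z = 5.

z = -7 or z = 5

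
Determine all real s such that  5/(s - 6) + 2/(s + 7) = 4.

Multiply both sides by (s - 6)(s + 7):
5(s + 7) + 2(s - 6) = 4(s - 6)(s + 7).
Expand and collect terms: 4s^2 - 3s - 191 = 0.
By the quadratic formula, s = (3 +/- sqrt(3065)) / 8, so s ~= 7.2953 or s ~= -6.5453.
Neither value makes a denominator zero (s != 6, s != -7), so both are valid.

s = -6.5453 or s = 7.2953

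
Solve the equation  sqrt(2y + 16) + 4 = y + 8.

y = 0

Isolate the radical: sqrt(2y + 16) = y + 4.
Square both sides: 2y + 16 = (y + 4)^2.
Expand and rearrange: y^2 + 6y = 0.
Solving gives y = 0 or y = -6.
Check each candidate in the original equation:
  y = 0: sqrt(16) = 4, while y + 4 = 4 — valid.
  y = -6: sqrt(4) = 2, while y + 4 = -2 — extraneous.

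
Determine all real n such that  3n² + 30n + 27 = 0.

n = -9 or n = -1

Factor: 3(n + 1)(n + 9) = 0.
So n = -1 or n = -9.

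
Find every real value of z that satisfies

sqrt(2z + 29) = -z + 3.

Square both sides: 2z + 29 = (-z + 3)^2.
Expand and rearrange: z^2 - 8z - 20 = 0.
Solving gives z = 10 or z = -2.
Check each candidate in the original equation:
  z = 10: sqrt(49) = 7, while -z + 3 = -7 — extraneous.
  z = -2: sqrt(25) = 5, while -z + 3 = 5 — valid.

z = -2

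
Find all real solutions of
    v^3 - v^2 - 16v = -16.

Rearrange: v^3 - v^2 - 16v + 16 = 0.
Possible rational roots are divisors of 16. Testing v = 4 gives 0, so (v - 4) is a factor.
Divide: v^3 - v^2 - 16v + 16 = (v - 4)(v^2 + 3v - 4).
Factor the quadratic: v = 1 or v = -4.

v = -4 or v = 1 or v = 4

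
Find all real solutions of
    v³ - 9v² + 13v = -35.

v = -1.3166 or v = 5 or v = 5.3166

Rearrange: v³ - 9v² + 13v + 35 = 0.
Possible rational roots are divisors of 35. Testing v = 5 gives 0, so (v - 5) is a factor.
Divide: v³ - 9v² + 13v + 35 = (v - 5)(v² - 4v - 7).
Apply the quadratic formula to v² - 4v - 7 = 0: v = (4 ± √44)/2, i.e. v ≈ 5.3166 or v ≈ -1.3166.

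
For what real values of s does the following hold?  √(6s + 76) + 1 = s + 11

s = -2

Isolate the radical: √(6s + 76) = s + 10.
Square both sides: 6s + 76 = (s + 10)².
Expand and rearrange: s² + 14s + 24 = 0.
Solving gives s = -2 or s = -12.
Check each candidate in the original equation:
  s = -2: √(64) = 8, while s + 10 = 8 — valid.
  s = -12: √(4) = 2, while s + 10 = -2 — extraneous.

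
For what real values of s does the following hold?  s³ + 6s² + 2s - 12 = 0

s = -5.1623 or s = -2 or s = 1.1623

Possible rational roots are divisors of -12. Testing s = -2 gives 0, so (s + 2) is a factor.
Divide: s³ + 6s² + 2s - 12 = (s + 2)(s² + 4s - 6).
Apply the quadratic formula to s² + 4s - 6 = 0: s = (-4 ± √40)/2, i.e. s ≈ 1.1623 or s ≈ -5.1623.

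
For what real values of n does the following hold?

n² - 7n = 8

Bring every term to one side: n² - 7n - 8 = 0.
Factor: (n - 8)(n + 1) = 0.
So n = 8 or n = -1.

n = -1 or n = 8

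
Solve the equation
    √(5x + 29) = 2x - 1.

Square both sides: 5x + 29 = (2x - 1)².
Expand and rearrange: 4x² - 9x - 28 = 0.
Solving gives x = 4 or x = -1.75.
Check each candidate in the original equation:
  x = 4: √(49) = 7, while 2x - 1 = 7 — valid.
  x = -1.75: √(20.25) = 4.5, while 2x - 1 = -4.5 — extraneous.

x = 4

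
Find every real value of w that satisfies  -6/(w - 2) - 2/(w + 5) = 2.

w = -6.5414 or w = -0.4586

Multiply both sides by (w - 2)(w + 5):
-6(w + 5) - 2(w - 2) = 2(w - 2)(w + 5).
Expand and collect terms: 2w² + 14w + 6 = 0.
By the quadratic formula, w = (-14 ± √148) / 4, so w ≈ -0.4586 or w ≈ -6.5414.
Neither value makes a denominator zero (w ≠ 2, w ≠ -5), so both are valid.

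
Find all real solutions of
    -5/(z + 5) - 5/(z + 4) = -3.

Multiply both sides by (z + 5)(z + 4):
-5(z + 4) - 5(z + 5) = -3(z + 5)(z + 4).
Expand and collect terms: -3z^2 - 17z - 15 = 0.
By the quadratic formula, z = (17 +/- sqrt(109)) / -6, so z ~= -4.5734 or z ~= -1.0933.
Neither value makes a denominator zero (z != -5, z != -4), so both are valid.

z = -4.5734 or z = -1.0933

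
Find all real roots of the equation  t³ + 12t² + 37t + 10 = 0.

Possible rational roots are divisors of 10. Testing t = -5 gives 0, so (t + 5) is a factor.
Divide: t³ + 12t² + 37t + 10 = (t + 5)(t² + 7t + 2).
Apply the quadratic formula to t² + 7t + 2 = 0: t = (-7 ± √41)/2, i.e. t ≈ -0.2984 or t ≈ -6.7016.

t = -6.7016 or t = -5 or t = -0.2984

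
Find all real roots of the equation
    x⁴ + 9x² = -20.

Let u = x². The equation becomes u² + 9u + 20 = 0.
Factor: (u + 4)(u + 5) = 0, so u = -4 or u = -5.
x² = -4 < 0 has no real solution.
x² = -5 < 0 has no real solution.

No real solutions.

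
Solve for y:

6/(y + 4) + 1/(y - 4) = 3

y = -2.1036 or y = 4.4369

Multiply both sides by (y + 4)(y - 4):
6(y - 4) + (y + 4) = 3(y + 4)(y - 4).
Expand and collect terms: 3y^2 - 7y - 28 = 0.
By the quadratic formula, y = (7 +/- sqrt(385)) / 6, so y ~= 4.4369 or y ~= -2.1036.
Neither value makes a denominator zero (y != -4, y != 4), so both are valid.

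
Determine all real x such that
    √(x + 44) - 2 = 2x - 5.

Isolate the radical: √(x + 44) = 2x - 3.
Square both sides: x + 44 = (2x - 3)².
Expand and rearrange: 4x² - 13x - 35 = 0.
Solving gives x = 5 or x = -1.75.
Check each candidate in the original equation:
  x = 5: √(49) = 7, while 2x - 3 = 7 — valid.
  x = -1.75: √(42.25) = 6.5, while 2x - 3 = -6.5 — extraneous.

x = 5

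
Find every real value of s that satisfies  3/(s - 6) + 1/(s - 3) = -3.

Multiply both sides by (s - 6)(s - 3):
3(s - 3) + (s - 6) = -3(s - 6)(s - 3).
Expand and collect terms: -3s² + 23s - 39 = 0.
By the quadratic formula, s = (-23 ± √61) / -6, so s ≈ 2.5316 or s ≈ 5.135.
Neither value makes a denominator zero (s ≠ 6, s ≠ 3), so both are valid.

s = 2.5316 or s = 5.135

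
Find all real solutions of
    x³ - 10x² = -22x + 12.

Rearrange: x³ - 10x² + 22x - 12 = 0.
Possible rational roots are divisors of -12. Testing x = 2 gives 0, so (x - 2) is a factor.
Divide: x³ - 10x² + 22x - 12 = (x - 2)(x² - 8x + 6).
Apply the quadratic formula to x² - 8x + 6 = 0: x = (8 ± √40)/2, i.e. x ≈ 7.1623 or x ≈ 0.8377.

x = 0.8377 or x = 2 or x = 7.1623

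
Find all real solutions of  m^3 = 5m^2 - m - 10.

m = -1.1926 or m = 2 or m = 4.1926

Rearrange: m^3 - 5m^2 + m + 10 = 0.
Possible rational roots are divisors of 10. Testing m = 2 gives 0, so (m - 2) is a factor.
Divide: m^3 - 5m^2 + m + 10 = (m - 2)(m^2 - 3m - 5).
Apply the quadratic formula to m^2 - 3m - 5 = 0: m = (3 +/- sqrt(29))/2, i.e. m ~= 4.1926 or m ~= -1.1926.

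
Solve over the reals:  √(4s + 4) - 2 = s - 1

s = -1 or s = 3

Isolate the radical: √(4s + 4) = s + 1.
Square both sides: 4s + 4 = (s + 1)².
Expand and rearrange: s² - 2s - 3 = 0.
Solving gives s = 3 or s = -1.
Check each candidate in the original equation:
  s = 3: √(16) = 4, while s + 1 = 4 — valid.
  s = -1: √(0) = 0, while s + 1 = 0 — valid.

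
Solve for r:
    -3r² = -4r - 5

r = -0.7863 or r = 2.1196

Rearrange to standard form: -3r² + 4r + 5 = 0.
Discriminant: (4)² − 4·(-3)·5 = 76.
Quadratic formula: r = (-4 ± √76) / (-6).
So r = 2/3 - √(19)/3 ≈ -0.7863 or r = 2/3 + √(19)/3 ≈ 2.1196.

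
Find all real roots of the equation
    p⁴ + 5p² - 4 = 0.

p = -0.8376 or p = 0.8376

Let u = p². The equation becomes u² + 5u - 4 = 0.
By the quadratic formula, u = -5/2 + √(41)/2 or u = -√(41)/2 - 5/2.
p² = -5/2 + √(41)/2 gives p = ±√(-5/2 + √(41)/2) ≈ ±0.8376.
p² = -√(41)/2 - 5/2 < 0 has no real solution.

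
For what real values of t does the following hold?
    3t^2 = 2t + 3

Rearrange to standard form: 3t^2 - 2t - 3 = 0.
Discriminant: (-2)^2 - 4*3*(-3) = 40.
Quadratic formula: t = (2 +/- sqrt(40)) / 6.
So t = 1/3 + sqrt(10)/3 ~= 1.3874 or t = 1/3 - sqrt(10)/3 ~= -0.7208.

t = -0.7208 or t = 1.3874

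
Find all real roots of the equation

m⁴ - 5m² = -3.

m = -2.0743 or m = -0.835 or m = 0.835 or m = 2.0743

Let u = m². The equation becomes u² - 5u + 3 = 0.
By the quadratic formula, u = √(13)/2 + 5/2 or u = 5/2 - √(13)/2.
m² = √(13)/2 + 5/2 gives m = ±√(√(13)/2 + 5/2) ≈ ±2.0743.
m² = 5/2 - √(13)/2 gives m = ±√(5/2 - √(13)/2) ≈ ±0.835.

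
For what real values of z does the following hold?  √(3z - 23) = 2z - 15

z = 7.75 or z = 8

Square both sides: 3z - 23 = (2z - 15)².
Expand and rearrange: 4z² - 63z + 248 = 0.
Solving gives z = 8 or z = 7.75.
Check each candidate in the original equation:
  z = 8: √(1) = 1, while 2z - 15 = 1 — valid.
  z = 7.75: √(0.25) = 0.5, while 2z - 15 = 0.5 — valid.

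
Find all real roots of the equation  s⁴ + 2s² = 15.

s = -1.7321 or s = 1.7321

Let u = s². The equation becomes u² + 2u - 15 = 0.
Factor: (u + 5)(u - 3) = 0, so u = -5 or u = 3.
s² = -5 < 0 has no real solution.
s² = 3 gives s = ±√(3) ≈ ±1.7321.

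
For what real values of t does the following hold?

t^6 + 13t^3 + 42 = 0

t = -1.9129 or t = -1.8171

Let u = t^3. The equation becomes u^2 + 13u + 42 = 0.
Factor: (u + 7)(u + 6) = 0, so u = -7 or u = -6.
t^3 = -7 gives t = -(7)^(1/3) ~= -1.9129.
t^3 = -6 gives t = -(6)^(1/3) ~= -1.8171.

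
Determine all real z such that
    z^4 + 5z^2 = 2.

z = -0.6101 or z = 0.6101

Let u = z^2. The equation becomes u^2 + 5u - 2 = 0.
By the quadratic formula, u = -5/2 + sqrt(33)/2 or u = -sqrt(33)/2 - 5/2.
z^2 = -5/2 + sqrt(33)/2 gives z = +/-sqrt(-5/2 + sqrt(33)/2) ~= +/-0.6101.
z^2 = -sqrt(33)/2 - 5/2 < 0 has no real solution.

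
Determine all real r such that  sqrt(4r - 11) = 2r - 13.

r = 9

Square both sides: 4r - 11 = (2r - 13)^2.
Expand and rearrange: 4r^2 - 56r + 180 = 0.
Solving gives r = 9 or r = 5.
Check each candidate in the original equation:
  r = 9: sqrt(25) = 5, while 2r - 13 = 5 — valid.
  r = 5: sqrt(9) = 3, while 2r - 13 = -3 — extraneous.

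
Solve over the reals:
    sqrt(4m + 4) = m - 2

Square both sides: 4m + 4 = (m - 2)^2.
Expand and rearrange: m^2 - 8m = 0.
Solving gives m = 8 or m = 0.
Check each candidate in the original equation:
  m = 8: sqrt(36) = 6, while m - 2 = 6 — valid.
  m = 0: sqrt(4) = 2, while m - 2 = -2 — extraneous.

m = 8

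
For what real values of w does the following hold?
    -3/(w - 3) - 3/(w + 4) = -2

w = -2.8079 or w = 4.8079

Multiply both sides by (w - 3)(w + 4):
-3(w + 4) - 3(w - 3) = -2(w - 3)(w + 4).
Expand and collect terms: -2w² + 4w + 27 = 0.
By the quadratic formula, w = (-4 ± √232) / -4, so w ≈ -2.8079 or w ≈ 4.8079.
Neither value makes a denominator zero (w ≠ 3, w ≠ -4), so both are valid.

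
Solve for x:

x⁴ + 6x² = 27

x = -1.7321 or x = 1.7321

Let u = x². The equation becomes u² + 6u - 27 = 0.
Factor: (u - 3)(u + 9) = 0, so u = 3 or u = -9.
x² = 3 gives x = ±√(3) ≈ ±1.7321.
x² = -9 < 0 has no real solution.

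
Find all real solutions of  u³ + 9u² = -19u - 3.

u = -5.8284 or u = -3 or u = -0.1716

Rearrange: u³ + 9u² + 19u + 3 = 0.
Possible rational roots are divisors of 3. Testing u = -3 gives 0, so (u + 3) is a factor.
Divide: u³ + 9u² + 19u + 3 = (u + 3)(u² + 6u + 1).
Apply the quadratic formula to u² + 6u + 1 = 0: u = (-6 ± √32)/2, i.e. u ≈ -0.1716 or u ≈ -5.8284.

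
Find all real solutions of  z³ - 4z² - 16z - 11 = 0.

Possible rational roots are divisors of -11. Testing z = -1 gives 0, so (z + 1) is a factor.
Divide: z³ - 4z² - 16z - 11 = (z + 1)(z² - 5z - 11).
Apply the quadratic formula to z² - 5z - 11 = 0: z = (5 ± √69)/2, i.e. z ≈ 6.6533 or z ≈ -1.6533.

z = -1.6533 or z = -1 or z = 6.6533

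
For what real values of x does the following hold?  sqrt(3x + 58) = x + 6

Square both sides: 3x + 58 = (x + 6)^2.
Expand and rearrange: x^2 + 9x - 22 = 0.
Solving gives x = 2 or x = -11.
Check each candidate in the original equation:
  x = 2: sqrt(64) = 8, while x + 6 = 8 — valid.
  x = -11: sqrt(25) = 5, while x + 6 = -5 — extraneous.

x = 2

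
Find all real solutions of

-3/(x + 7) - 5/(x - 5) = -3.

Multiply both sides by (x + 7)(x - 5):
-3(x - 5) - 5(x + 7) = -3(x + 7)(x - 5).
Expand and collect terms: -3x² + 2x + 125 = 0.
By the quadratic formula, x = (-2 ± √1504) / -6, so x ≈ -6.1302 or x ≈ 6.7969.
Neither value makes a denominator zero (x ≠ -7, x ≠ 5), so both are valid.

x = -6.1302 or x = 6.7969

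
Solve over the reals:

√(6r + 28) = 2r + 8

Square both sides: 6r + 28 = (2r + 8)².
Expand and rearrange: 4r² + 26r + 36 = 0.
Solving gives r = -2 or r = -4.5.
Check each candidate in the original equation:
  r = -2: √(16) = 4, while 2r + 8 = 4 — valid.
  r = -4.5: √(1) = 1, while 2r + 8 = -1 — extraneous.

r = -2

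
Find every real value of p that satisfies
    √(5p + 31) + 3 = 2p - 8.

p = 10

Isolate the radical: √(5p + 31) = 2p - 11.
Square both sides: 5p + 31 = (2p - 11)².
Expand and rearrange: 4p² - 49p + 90 = 0.
Solving gives p = 10 or p = 2.25.
Check each candidate in the original equation:
  p = 10: √(81) = 9, while 2p - 11 = 9 — valid.
  p = 2.25: √(42.25) = 6.5, while 2p - 11 = -6.5 — extraneous.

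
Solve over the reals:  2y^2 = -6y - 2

Rearrange to standard form: 2y^2 + 6y + 2 = 0.
Discriminant: (6)^2 - 4*2*2 = 20.
Quadratic formula: y = (-6 +/- sqrt(20)) / 4.
So y = -3/2 + sqrt(5)/2 ~= -0.382 or y = -3/2 - sqrt(5)/2 ~= -2.618.

y = -2.618 or y = -0.382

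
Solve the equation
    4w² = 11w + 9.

Rearrange to standard form: 4w² - 11w - 9 = 0.
Discriminant: (-11)² − 4·4·(-9) = 265.
Quadratic formula: w = (11 ± √265) / 8.
So w = 11/8 + √(265)/8 ≈ 3.4099 or w = 11/8 - √(265)/8 ≈ -0.6599.

w = -0.6599 or w = 3.4099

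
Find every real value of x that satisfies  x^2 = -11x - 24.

x = -8 or x = -3

Bring every term to one side: x^2 + 11x + 24 = 0.
Factor: (x + 3)(x + 8) = 0.
So x = -3 or x = -8.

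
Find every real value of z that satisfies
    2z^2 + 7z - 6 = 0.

z = -4.2122 or z = 0.7122

Discriminant: (7)^2 - 4*2*(-6) = 97.
Quadratic formula: z = (-7 +/- sqrt(97)) / 4.
So z = -7/4 + sqrt(97)/4 ~= 0.7122 or z = -sqrt(97)/4 - 7/4 ~= -4.2122.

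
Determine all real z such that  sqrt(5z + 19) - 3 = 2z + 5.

z = -3.75 or z = -3

Isolate the radical: sqrt(5z + 19) = 2z + 8.
Square both sides: 5z + 19 = (2z + 8)^2.
Expand and rearrange: 4z^2 + 27z + 45 = 0.
Solving gives z = -3 or z = -3.75.
Check each candidate in the original equation:
  z = -3: sqrt(4) = 2, while 2z + 8 = 2 — valid.
  z = -3.75: sqrt(0.25) = 0.5, while 2z + 8 = 0.5 — valid.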